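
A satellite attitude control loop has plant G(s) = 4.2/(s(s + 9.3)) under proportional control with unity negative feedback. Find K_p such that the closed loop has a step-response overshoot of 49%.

From %OS = 100·exp(−πζ/√(1−ζ²)) = 49%, ζ = −ln(0.49)/√(π²+ln²(0.49)) = 0.2214.
Characteristic equation s² + 9.3s + 4.2K_p = 0 gives ζ = 9.3/(2√(4.2K_p)).
Setting ζ = 0.2214: √(4.2K_p) = 9.3/(2·0.2214) = 21, so K_p = 441/4.2 = 105.

K_p = 105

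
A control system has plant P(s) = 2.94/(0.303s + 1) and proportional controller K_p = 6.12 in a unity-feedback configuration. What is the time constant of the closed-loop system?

Closed loop: T(s) = K_p·P/(1+K_p·P) = 17.99/(0.303s + 1 + 17.99), with pole at s = −(1 + 17.99)/0.303 = −62.68.
Closed-loop time constant τ = 1/62.68 = 0.016 s.

τ = 0.016 s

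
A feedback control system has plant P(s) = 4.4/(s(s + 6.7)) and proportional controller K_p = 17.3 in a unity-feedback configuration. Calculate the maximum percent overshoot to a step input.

27.1%

The closed-loop denominator s² + 6.7s + 76.12 gives ω_n = √76.12 = 8.725 and ζ = 6.7/(2ω_n) = 0.384.
%OS = 100·exp(−πζ/√(1−ζ²)) = 100·exp(−π·0.384/√0.8526) = 27.1%.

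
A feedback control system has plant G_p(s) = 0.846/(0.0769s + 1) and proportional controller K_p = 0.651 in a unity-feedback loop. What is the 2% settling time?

Closed loop: T(s) = K_p·G_p/(1+K_p·G_p) = 0.5507/(0.0769s + 1 + 0.5507), with pole at s = −(1 + 0.5507)/0.0769 = −20.17.
τ = 1/20.17 = 0.04959 s, so 2% settling time ≈ 4τ = 0.198 s.

T_s ≈ 0.198 s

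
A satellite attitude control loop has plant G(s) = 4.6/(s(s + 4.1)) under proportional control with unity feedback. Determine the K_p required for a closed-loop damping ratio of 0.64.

Closed-loop characteristic equation: s² + 4.1s + K_p·4.6 = 0.
So ω_n = √(4.6K_p) and 2ζω_n = 4.1, giving ζ = 4.1/(2√(4.6K_p)).
Setting ζ = 0.64: √(4.6K_p) = 4.1/(2·0.64) = 3.203, so K_p = 10.26/4.6 = 2.23.

K_p = 2.23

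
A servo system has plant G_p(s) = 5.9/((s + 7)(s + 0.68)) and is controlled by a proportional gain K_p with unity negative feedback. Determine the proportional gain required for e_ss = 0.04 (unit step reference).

Steady-state error for a unit step on this type-0 loop is 1/(1 + K_p·G_p(0)).
G_p(0) = 1.239. Require 1/(1 + K_p·1.239) = 0.04, so 1 + 1.239·K_p = 25.
K_p = (25 − 1)/1.239 = 19.4.

K_p = 19.4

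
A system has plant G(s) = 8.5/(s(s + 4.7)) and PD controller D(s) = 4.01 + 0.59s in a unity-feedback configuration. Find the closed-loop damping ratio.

ζ = 0.832

Forward path: (4.01 + 0.59s)·8.5/(s(s+4.7)). The closed-loop characteristic equation is s² + (4.7 + 8.5·0.59)s + 8.5·4.01 = 0.
That is s² + 9.715s + 34.09 = 0, so ω_n = 5.838 rad/s and ζ = 9.715/(2·5.838) = 0.832.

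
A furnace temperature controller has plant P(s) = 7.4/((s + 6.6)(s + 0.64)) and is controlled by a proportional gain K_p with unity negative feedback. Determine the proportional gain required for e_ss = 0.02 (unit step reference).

Steady-state error for a unit step on this type-0 loop is 1/(1 + K_p·P(0)).
P(0) = 1.752. Require 1/(1 + K_p·1.752) = 0.02, so 1 + 1.752·K_p = 50.
K_p = (50 − 1)/1.752 = 28.

K_p = 28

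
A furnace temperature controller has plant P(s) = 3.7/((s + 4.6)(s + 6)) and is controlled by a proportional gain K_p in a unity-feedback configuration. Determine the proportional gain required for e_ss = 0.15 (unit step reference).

K_p = 42.3

The loop is type 0, so e_ss(step) = 1/(1 + K_pos) with K_pos = K_p·P(0).
P(0) = 0.1341. Require 1/(1 + K_p·0.1341) = 0.15, so 1 + 0.1341·K_p = 6.667.
K_p = (6.667 − 1)/0.1341 = 42.3.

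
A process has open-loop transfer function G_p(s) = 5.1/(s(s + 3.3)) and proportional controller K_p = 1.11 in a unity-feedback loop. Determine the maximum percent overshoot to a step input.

The closed-loop denominator s² + 3.3s + 5.661 gives ω_n = √5.661 = 2.379 and ζ = 3.3/(2ω_n) = 0.6935.
%OS = 100·exp(−πζ/√(1−ζ²)) = 100·exp(−π·0.6935/√0.5191) = 4.86%.

4.86%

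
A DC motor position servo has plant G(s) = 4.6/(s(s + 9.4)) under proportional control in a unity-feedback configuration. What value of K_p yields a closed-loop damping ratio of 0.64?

K_p = 11.7

Closed-loop characteristic equation: s² + 9.4s + K_p·4.6 = 0.
So ω_n = √(4.6K_p) and 2ζω_n = 9.4, giving ζ = 9.4/(2√(4.6K_p)).
Setting ζ = 0.64: √(4.6K_p) = 9.4/(2·0.64) = 7.344, so K_p = 53.93/4.6 = 11.7.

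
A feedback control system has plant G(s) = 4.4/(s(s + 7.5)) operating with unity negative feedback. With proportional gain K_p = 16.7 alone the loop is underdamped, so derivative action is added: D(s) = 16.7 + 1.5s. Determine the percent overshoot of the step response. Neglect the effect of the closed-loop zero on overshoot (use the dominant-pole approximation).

Forward path: (16.7 + 1.5s)·4.4/(s(s+7.5)). The closed-loop characteristic equation is s² + (7.5 + 4.4·1.5)s + 4.4·16.7 = 0.
That is s² + 14.1s + 73.48 = 0, so ω_n = 8.572 rad/s and ζ = 14.1/(2·8.572) = 0.8224.
%OS = 100·exp(−πζ/√(1−ζ²)) = 1.07%.

1.07%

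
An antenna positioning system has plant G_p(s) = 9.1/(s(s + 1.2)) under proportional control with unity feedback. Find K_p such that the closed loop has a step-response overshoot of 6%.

From %OS = 100·exp(−πζ/√(1−ζ²)) = 6%, ζ = −ln(0.06)/√(π²+ln²(0.06)) = 0.6671.
Characteristic equation s² + 1.2s + 9.1K_p = 0 gives ζ = 1.2/(2√(9.1K_p)).
Setting ζ = 0.6671: √(9.1K_p) = 1.2/(2·0.6671) = 0.8994, so K_p = 0.8089/9.1 = 0.0889.

K_p = 0.0889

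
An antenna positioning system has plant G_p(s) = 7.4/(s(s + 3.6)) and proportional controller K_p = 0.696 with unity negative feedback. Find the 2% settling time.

The closed-loop denominator s² + 3.6s + 5.15 gives ω_n = √5.15 = 2.269 and ζ = 3.6/(2ω_n) = 0.7931.
2% settling time T_s ≈ 4/(ζω_n) = 4/1.8 = 2.22 s.

T_s ≈ 2.22 s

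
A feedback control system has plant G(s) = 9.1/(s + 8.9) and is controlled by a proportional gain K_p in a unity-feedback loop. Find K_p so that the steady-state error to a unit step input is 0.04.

The loop is type 0, so e_ss(step) = 1/(1 + K_pos) with K_pos = K_p·G(0).
G(0) = 1.022. Require 1/(1 + K_p·1.022) = 0.04, so 1 + 1.022·K_p = 25.
K_p = (25 − 1)/1.022 = 23.5.

K_p = 23.5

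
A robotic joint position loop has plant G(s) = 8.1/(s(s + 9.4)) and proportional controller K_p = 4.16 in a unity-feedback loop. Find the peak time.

T_p = 0.922 s

The closed-loop denominator s² + 9.4s + 33.7 gives ω_n = √33.7 = 5.805 and ζ = 9.4/(2ω_n) = 0.8097.
Damped frequency ω_d = ω_n√(1−ζ²) = 3.407 rad/s, so peak time T_p = π/ω_d = 0.922 s.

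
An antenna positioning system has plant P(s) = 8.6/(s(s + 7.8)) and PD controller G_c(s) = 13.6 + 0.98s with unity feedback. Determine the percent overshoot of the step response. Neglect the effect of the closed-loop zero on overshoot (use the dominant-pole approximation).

2.83%

Forward path: (13.6 + 0.98s)·8.6/(s(s+7.8)). The closed-loop characteristic equation is s² + (7.8 + 8.6·0.98)s + 8.6·13.6 = 0.
That is s² + 16.23s + 117 = 0, so ω_n = 10.81 rad/s and ζ = 16.23/(2·10.81) = 0.7503.
%OS = 100·exp(−πζ/√(1−ζ²)) = 2.83%.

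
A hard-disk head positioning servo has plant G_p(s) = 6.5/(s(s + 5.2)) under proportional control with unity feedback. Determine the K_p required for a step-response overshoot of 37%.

K_p = 11.4

From %OS = 100·exp(−πζ/√(1−ζ²)) = 37%, ζ = −ln(0.37)/√(π²+ln²(0.37)) = 0.3017.
Characteristic equation s² + 5.2s + 6.5K_p = 0 gives ζ = 5.2/(2√(6.5K_p)).
Setting ζ = 0.3017: √(6.5K_p) = 5.2/(2·0.3017) = 8.617, so K_p = 74.25/6.5 = 11.4.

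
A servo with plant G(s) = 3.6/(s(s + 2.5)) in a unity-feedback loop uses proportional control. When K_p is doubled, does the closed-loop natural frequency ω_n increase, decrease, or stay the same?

increase

ω_n = √(3.6·K_p), which grows with K_p.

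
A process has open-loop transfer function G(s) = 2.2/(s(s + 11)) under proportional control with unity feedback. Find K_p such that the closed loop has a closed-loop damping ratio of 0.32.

Closed-loop characteristic equation: s² + 11s + K_p·2.2 = 0.
So ω_n = √(2.2K_p) and 2ζω_n = 11, giving ζ = 11/(2√(2.2K_p)).
Setting ζ = 0.32: √(2.2K_p) = 11/(2·0.32) = 17.19, so K_p = 295.4/2.2 = 134.

K_p = 134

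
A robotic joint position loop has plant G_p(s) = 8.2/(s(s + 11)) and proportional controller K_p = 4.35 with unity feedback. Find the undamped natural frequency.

ω_n = 5.97 rad/s

The closed-loop denominator is s(s+11) + 4.35·8.2 = s² + 11s + 35.67.
Matching s² + 2ζω_n s + ω_n²: ω_n = √35.67 = 5.972 rad/s and 2ζω_n = 11, so ζ = 11/(2·5.972) = 0.921.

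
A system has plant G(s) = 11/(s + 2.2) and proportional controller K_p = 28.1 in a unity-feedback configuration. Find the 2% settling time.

Closed-loop transfer function: T(s) = K_p·G(s)/(1 + K_p·G(s)) = 309.1/(s + 2.2 + 309.1) = 309.1/(s + 311.3).
Time constant τ = 1/311.3 = 0.003212 s, so the 2% settling time is about 4τ = 0.0128 s.

T_s ≈ 0.0128 s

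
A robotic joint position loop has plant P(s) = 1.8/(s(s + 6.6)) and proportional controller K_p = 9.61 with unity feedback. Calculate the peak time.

T_p = 1.24 s

From 1 + K_pP(s) = 0: s² + 6.6s + 17.3 = 0 ⇒ ω_n = 4.159, ζ = 0.7934.
Damped frequency ω_d = ω_n√(1−ζ²) = 2.531 rad/s, so peak time T_p = π/ω_d = 1.24 s.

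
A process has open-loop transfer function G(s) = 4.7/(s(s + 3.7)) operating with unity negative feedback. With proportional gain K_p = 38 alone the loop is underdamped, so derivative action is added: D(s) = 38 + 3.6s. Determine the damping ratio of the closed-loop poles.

Forward path: (38 + 3.6s)·4.7/(s(s+3.7)). The closed-loop characteristic equation is s² + (3.7 + 4.7·3.6)s + 4.7·38 = 0.
That is s² + 20.62s + 178.6 = 0, so ω_n = 13.36 rad/s and ζ = 20.62/(2·13.36) = 0.7715.

ζ = 0.771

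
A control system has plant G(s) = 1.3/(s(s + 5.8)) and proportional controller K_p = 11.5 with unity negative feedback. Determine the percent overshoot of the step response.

2.84%

From 1 + K_pG(s) = 0: s² + 5.8s + 14.95 = 0 ⇒ ω_n = 3.867, ζ = 0.75.
%OS = 100·exp(−πζ/√(1−ζ²)) = 100·exp(−π·0.75/√0.4375) = 2.84%.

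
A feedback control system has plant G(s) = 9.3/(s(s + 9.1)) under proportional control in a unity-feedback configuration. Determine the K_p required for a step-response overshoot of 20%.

From %OS = 100·exp(−πζ/√(1−ζ²)) = 20%, ζ = −ln(0.2)/√(π²+ln²(0.2)) = 0.4559.
Characteristic equation s² + 9.1s + 9.3K_p = 0 gives ζ = 9.1/(2√(9.3K_p)).
Setting ζ = 0.4559: √(9.3K_p) = 9.1/(2·0.4559) = 9.979, so K_p = 99.58/9.3 = 10.7.

K_p = 10.7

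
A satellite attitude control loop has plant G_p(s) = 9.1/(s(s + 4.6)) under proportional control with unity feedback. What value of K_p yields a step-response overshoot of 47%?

From %OS = 100·exp(−πζ/√(1−ζ²)) = 47%, ζ = −ln(0.47)/√(π²+ln²(0.47)) = 0.2337.
Characteristic equation s² + 4.6s + 9.1K_p = 0 gives ζ = 4.6/(2√(9.1K_p)).
Setting ζ = 0.2337: √(9.1K_p) = 4.6/(2·0.2337) = 9.843, so K_p = 96.88/9.1 = 10.6.

K_p = 10.6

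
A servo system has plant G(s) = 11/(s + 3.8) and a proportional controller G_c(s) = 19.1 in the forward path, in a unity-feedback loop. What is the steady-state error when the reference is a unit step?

The loop is type 0. Static position error constant K_pos = G_c(0)·G(0) = 19.1·2.895 = 55.29.
Steady-state error to a unit step: e_ss = 1/(1+K_pos) = 1/56.29 = 0.0178.

0.0178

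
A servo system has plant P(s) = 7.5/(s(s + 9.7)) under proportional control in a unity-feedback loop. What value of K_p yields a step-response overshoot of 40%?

From %OS = 100·exp(−πζ/√(1−ζ²)) = 40%, ζ = −ln(0.4)/√(π²+ln²(0.4)) = 0.28.
Characteristic equation s² + 9.7s + 7.5K_p = 0 gives ζ = 9.7/(2√(7.5K_p)).
Setting ζ = 0.28: √(7.5K_p) = 9.7/(2·0.28) = 17.32, so K_p = 300/7.5 = 40.

K_p = 40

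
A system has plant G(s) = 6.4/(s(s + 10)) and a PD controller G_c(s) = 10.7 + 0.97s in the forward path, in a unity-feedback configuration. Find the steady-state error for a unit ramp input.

0.146

The loop has one pole at the origin (type 1). Velocity error constant K_v = lim_{s→0} s·G_c(s)G(s) = 10.7·6.4/10 = 6.848.
Steady-state error to a unit ramp: e_ss = 1/K_v = 0.146.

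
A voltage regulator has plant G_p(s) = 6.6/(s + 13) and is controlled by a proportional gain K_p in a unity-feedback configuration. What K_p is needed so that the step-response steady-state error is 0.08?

The loop is type 0, so e_ss(step) = 1/(1 + K_pos) with K_pos = K_p·G_p(0).
G_p(0) = 0.5077. Require 1/(1 + K_p·0.5077) = 0.08, so 1 + 0.5077·K_p = 12.5.
K_p = (12.5 − 1)/0.5077 = 22.7.

K_p = 22.7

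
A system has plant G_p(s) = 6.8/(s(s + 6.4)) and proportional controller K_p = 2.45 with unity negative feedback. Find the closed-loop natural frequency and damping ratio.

ω_n = 4.08 rad/s, ζ = 0.784

1 + K_p·G_p(s) = 0 gives s² + 6.4s + 16.66 = 0.
So ω_n² = 16.66 ⇒ ω_n = 4.082 rad/s, and ζ = 6.4/(2ω_n) = 0.784.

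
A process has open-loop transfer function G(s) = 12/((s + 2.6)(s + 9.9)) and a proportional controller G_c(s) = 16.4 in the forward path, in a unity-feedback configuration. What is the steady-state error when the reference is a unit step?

0.116

The loop is type 0. Static position error constant K_pos = G_c(0)·G(0) = 16.4·0.4662 = 7.646.
Steady-state error to a unit step: e_ss = 1/(1+K_pos) = 1/8.646 = 0.116.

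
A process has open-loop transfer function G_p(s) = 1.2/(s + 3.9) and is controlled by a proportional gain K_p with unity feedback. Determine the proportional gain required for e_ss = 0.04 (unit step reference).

For a type-0 loop with proportional control, e_ss = 1/(1 + K_p·G_p(0)).
G_p(0) = 0.3077. Require 1/(1 + K_p·0.3077) = 0.04, so 1 + 0.3077·K_p = 25.
K_p = (25 − 1)/0.3077 = 78.

K_p = 78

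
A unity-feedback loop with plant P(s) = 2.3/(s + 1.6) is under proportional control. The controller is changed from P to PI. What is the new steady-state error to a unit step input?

The integrator makes K_pos = lim_{s→0} C(s)G(s) infinite, so e_ss = 1/(1+K_pos) = 0.

0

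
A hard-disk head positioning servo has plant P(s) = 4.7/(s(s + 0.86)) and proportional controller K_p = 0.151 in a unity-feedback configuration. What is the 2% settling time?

Closed-loop characteristic equation: s² + 0.86s + 0.7097 = 0, so ω_n = 0.8424 rad/s and ζ = 0.86/(2·0.8424) = 0.5104.
2% settling time T_s ≈ 4/(ζω_n) = 4/0.43 = 9.3 s.

T_s ≈ 9.3 s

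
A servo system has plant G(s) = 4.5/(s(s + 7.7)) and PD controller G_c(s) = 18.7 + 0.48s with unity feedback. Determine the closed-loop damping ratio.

Forward path: (18.7 + 0.48s)·4.5/(s(s+7.7)). The closed-loop characteristic equation is s² + (7.7 + 4.5·0.48)s + 4.5·18.7 = 0.
That is s² + 9.86s + 84.15 = 0, so ω_n = 9.173 rad/s and ζ = 9.86/(2·9.173) = 0.5374.

ζ = 0.537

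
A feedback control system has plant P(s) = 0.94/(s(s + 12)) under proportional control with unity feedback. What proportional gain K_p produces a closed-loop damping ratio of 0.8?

K_p = 59.8

Closed-loop characteristic equation: s² + 12s + K_p·0.94 = 0.
So ω_n = √(0.94K_p) and 2ζω_n = 12, giving ζ = 12/(2√(0.94K_p)).
Setting ζ = 0.8: √(0.94K_p) = 12/(2·0.8) = 7.5, so K_p = 56.25/0.94 = 59.8.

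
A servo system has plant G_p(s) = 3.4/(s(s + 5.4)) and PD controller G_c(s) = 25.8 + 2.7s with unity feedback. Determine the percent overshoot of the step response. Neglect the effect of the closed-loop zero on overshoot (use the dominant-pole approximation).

Forward path: (25.8 + 2.7s)·3.4/(s(s+5.4)). The closed-loop characteristic equation is s² + (5.4 + 3.4·2.7)s + 3.4·25.8 = 0.
That is s² + 14.58s + 87.72 = 0, so ω_n = 9.366 rad/s and ζ = 14.58/(2·9.366) = 0.7784.
%OS = 100·exp(−πζ/√(1−ζ²)) = 2.03%.

2.03%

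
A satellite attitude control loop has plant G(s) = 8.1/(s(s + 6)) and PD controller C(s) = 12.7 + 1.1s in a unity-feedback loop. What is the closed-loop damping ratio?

ζ = 0.735

Forward path: (12.7 + 1.1s)·8.1/(s(s+6)). The closed-loop characteristic equation is s² + (6 + 8.1·1.1)s + 8.1·12.7 = 0.
That is s² + 14.91s + 102.9 = 0, so ω_n = 10.14 rad/s and ζ = 14.91/(2·10.14) = 0.735.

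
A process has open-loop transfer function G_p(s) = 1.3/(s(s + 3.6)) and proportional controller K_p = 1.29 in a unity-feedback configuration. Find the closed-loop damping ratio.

ζ = 1.39

The closed-loop denominator is s(s+3.6) + 1.29·1.3 = s² + 3.6s + 1.677.
So ω_n² = 1.677 ⇒ ω_n = 1.295 rad/s, and ζ = 3.6/(2ω_n) = 1.39.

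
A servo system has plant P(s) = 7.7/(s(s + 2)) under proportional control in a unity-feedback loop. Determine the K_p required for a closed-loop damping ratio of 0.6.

K_p = 0.361

Closed-loop characteristic equation: s² + 2s + K_p·7.7 = 0.
So ω_n = √(7.7K_p) and 2ζω_n = 2, giving ζ = 2/(2√(7.7K_p)).
Setting ζ = 0.6: √(7.7K_p) = 2/(2·0.6) = 1.667, so K_p = 2.778/7.7 = 0.361.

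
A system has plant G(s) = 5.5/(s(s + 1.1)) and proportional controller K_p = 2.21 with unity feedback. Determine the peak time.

Closed-loop characteristic equation: s² + 1.1s + 12.15 = 0, so ω_n = 3.486 rad/s and ζ = 1.1/(2·3.486) = 0.1578.
Damped frequency ω_d = ω_n√(1−ζ²) = 3.443 rad/s, so peak time T_p = π/ω_d = 0.913 s.

T_p = 0.913 s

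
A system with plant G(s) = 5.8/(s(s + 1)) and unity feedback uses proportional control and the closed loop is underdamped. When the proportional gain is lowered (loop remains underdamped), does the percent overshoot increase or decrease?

decrease

ζ = 1/(2√(5.8K_p)) rises as K_p falls; higher damping means less overshoot.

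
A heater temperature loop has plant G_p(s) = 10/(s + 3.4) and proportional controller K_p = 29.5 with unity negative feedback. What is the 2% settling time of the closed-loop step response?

T_s ≈ 0.0134 s

Closed-loop transfer function: T(s) = K_p·G_p(s)/(1 + K_p·G_p(s)) = 295/(s + 3.4 + 295) = 295/(s + 298.4).
Time constant τ = 1/298.4 = 0.003351 s, so the 2% settling time is about 4τ = 0.0134 s.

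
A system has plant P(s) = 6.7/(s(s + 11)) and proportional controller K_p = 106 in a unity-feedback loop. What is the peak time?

T_p = 0.12 s

Closed-loop characteristic equation: s² + 11s + 710.2 = 0, so ω_n = 26.65 rad/s and ζ = 11/(2·26.65) = 0.2064.
Damped frequency ω_d = ω_n√(1−ζ²) = 26.08 rad/s, so peak time T_p = π/ω_d = 0.12 s.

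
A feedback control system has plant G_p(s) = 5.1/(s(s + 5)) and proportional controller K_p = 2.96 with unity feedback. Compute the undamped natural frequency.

The closed-loop denominator is s(s+5) + 2.96·5.1 = s² + 5s + 15.1.
So ω_n² = 15.1 ⇒ ω_n = 3.885 rad/s, and ζ = 5/(2ω_n) = 0.643.

ω_n = 3.89 rad/s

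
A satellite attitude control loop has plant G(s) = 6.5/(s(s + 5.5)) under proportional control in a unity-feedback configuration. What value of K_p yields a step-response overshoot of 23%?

K_p = 6.48

From %OS = 100·exp(−πζ/√(1−ζ²)) = 23%, ζ = −ln(0.23)/√(π²+ln²(0.23)) = 0.4237.
Characteristic equation s² + 5.5s + 6.5K_p = 0 gives ζ = 5.5/(2√(6.5K_p)).
Setting ζ = 0.4237: √(6.5K_p) = 5.5/(2·0.4237) = 6.49, so K_p = 42.12/6.5 = 6.48.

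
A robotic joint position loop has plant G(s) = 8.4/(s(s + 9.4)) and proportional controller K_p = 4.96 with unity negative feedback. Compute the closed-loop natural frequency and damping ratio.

ω_n = 6.45 rad/s, ζ = 0.728

The closed-loop denominator is s(s+9.4) + 4.96·8.4 = s² + 9.4s + 41.66.
Matching s² + 2ζω_n s + ω_n²: ω_n = √41.66 = 6.455 rad/s and 2ζω_n = 9.4, so ζ = 9.4/(2·6.455) = 0.728.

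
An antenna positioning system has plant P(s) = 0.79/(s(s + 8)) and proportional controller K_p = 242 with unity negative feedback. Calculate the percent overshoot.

38.7%

From 1 + K_pP(s) = 0: s² + 8s + 191.2 = 0 ⇒ ω_n = 13.83, ζ = 0.2893.
%OS = 100·exp(−πζ/√(1−ζ²)) = 100·exp(−π·0.2893/√0.9163) = 38.7%.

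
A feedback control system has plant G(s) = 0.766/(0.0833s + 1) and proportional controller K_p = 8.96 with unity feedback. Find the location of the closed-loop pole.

Closed loop: T(s) = K_p·G/(1+K_p·G) = 6.863/(0.0833s + 1 + 6.863), with pole at s = −(1 + 6.863)/0.0833 = −94.4.

s = -94.4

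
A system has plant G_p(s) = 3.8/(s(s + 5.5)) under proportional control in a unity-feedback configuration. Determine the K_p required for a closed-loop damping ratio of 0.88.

Closed-loop characteristic equation: s² + 5.5s + K_p·3.8 = 0.
So ω_n = √(3.8K_p) and 2ζω_n = 5.5, giving ζ = 5.5/(2√(3.8K_p)).
Setting ζ = 0.88: √(3.8K_p) = 5.5/(2·0.88) = 3.125, so K_p = 9.766/3.8 = 2.57.

K_p = 2.57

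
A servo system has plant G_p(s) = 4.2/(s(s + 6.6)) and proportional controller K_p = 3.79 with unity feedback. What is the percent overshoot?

From 1 + K_pG_p(s) = 0: s² + 6.6s + 15.92 = 0 ⇒ ω_n = 3.99, ζ = 0.8271.
%OS = 100·exp(−πζ/√(1−ζ²)) = 100·exp(−π·0.8271/√0.3159) = 0.982%.

0.982%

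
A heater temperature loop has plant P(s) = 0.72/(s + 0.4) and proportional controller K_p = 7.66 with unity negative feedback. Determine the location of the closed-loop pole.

s = -5.915

Closed-loop transfer function: T(s) = K_p·P(s)/(1 + K_p·P(s)) = 5.515/(s + 0.4 + 5.515) = 5.515/(s + 5.915).
The closed-loop pole is at s = −5.915.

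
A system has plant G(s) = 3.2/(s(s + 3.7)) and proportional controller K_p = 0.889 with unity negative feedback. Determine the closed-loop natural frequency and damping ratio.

ω_n = 1.69 rad/s, ζ = 1.1

1 + K_p·G(s) = 0 gives s² + 3.7s + 2.845 = 0.
So ω_n² = 2.845 ⇒ ω_n = 1.687 rad/s, and ζ = 3.7/(2ω_n) = 1.1.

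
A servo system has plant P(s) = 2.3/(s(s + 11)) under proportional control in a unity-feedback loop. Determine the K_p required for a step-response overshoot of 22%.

K_p = 69.8

From %OS = 100·exp(−πζ/√(1−ζ²)) = 22%, ζ = −ln(0.22)/√(π²+ln²(0.22)) = 0.4342.
Characteristic equation s² + 11s + 2.3K_p = 0 gives ζ = 11/(2√(2.3K_p)).
Setting ζ = 0.4342: √(2.3K_p) = 11/(2·0.4342) = 12.67, so K_p = 160.5/2.3 = 69.8.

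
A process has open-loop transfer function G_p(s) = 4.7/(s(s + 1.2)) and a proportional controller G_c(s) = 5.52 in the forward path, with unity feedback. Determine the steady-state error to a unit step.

0

The open loop G_c(s)G_p(s) has a pole at the origin (type 1), so the static position error constant is infinite and e_ss = 1/(1+∞) = 0.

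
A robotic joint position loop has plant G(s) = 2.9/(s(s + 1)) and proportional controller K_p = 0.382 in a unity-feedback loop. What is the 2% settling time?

Closed-loop characteristic equation: s² + 1s + 1.108 = 0, so ω_n = 1.053 rad/s and ζ = 1/(2·1.053) = 0.4751.
2% settling time T_s ≈ 4/(ζω_n) = 4/0.5 = 8 s.

T_s ≈ 8 s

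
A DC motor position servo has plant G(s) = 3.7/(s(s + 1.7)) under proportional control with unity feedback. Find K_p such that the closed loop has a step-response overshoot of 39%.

From %OS = 100·exp(−πζ/√(1−ζ²)) = 39%, ζ = −ln(0.39)/√(π²+ln²(0.39)) = 0.2871.
Characteristic equation s² + 1.7s + 3.7K_p = 0 gives ζ = 1.7/(2√(3.7K_p)).
Setting ζ = 0.2871: √(3.7K_p) = 1.7/(2·0.2871) = 2.961, so K_p = 8.765/3.7 = 2.37.

K_p = 2.37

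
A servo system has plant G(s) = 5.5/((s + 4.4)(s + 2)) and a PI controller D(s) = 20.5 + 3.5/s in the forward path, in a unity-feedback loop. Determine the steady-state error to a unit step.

0

The open loop D(s)G(s) has a pole at the origin (type 1), so the static position error constant is infinite and e_ss = 1/(1+∞) = 0.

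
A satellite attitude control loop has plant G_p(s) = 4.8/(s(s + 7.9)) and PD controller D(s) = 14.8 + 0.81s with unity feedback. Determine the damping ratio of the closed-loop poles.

Forward path: (14.8 + 0.81s)·4.8/(s(s+7.9)). The closed-loop characteristic equation is s² + (7.9 + 4.8·0.81)s + 4.8·14.8 = 0.
That is s² + 11.79s + 71.04 = 0, so ω_n = 8.429 rad/s and ζ = 11.79/(2·8.429) = 0.6993.

ζ = 0.699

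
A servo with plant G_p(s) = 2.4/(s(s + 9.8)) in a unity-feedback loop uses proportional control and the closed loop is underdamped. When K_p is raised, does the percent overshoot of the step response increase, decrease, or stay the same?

increase

ζ = 9.8/(2√(2.4K_p)) decreases as K_p grows; lower damping means more overshoot.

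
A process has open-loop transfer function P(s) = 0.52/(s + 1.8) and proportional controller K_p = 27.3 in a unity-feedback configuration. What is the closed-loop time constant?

Closed-loop transfer function: T(s) = K_p·P(s)/(1 + K_p·P(s)) = 14.2/(s + 1.8 + 14.2) = 14.2/(s + 16).
Time constant τ = 1/16 = 0.0625 s.

τ = 0.0625 s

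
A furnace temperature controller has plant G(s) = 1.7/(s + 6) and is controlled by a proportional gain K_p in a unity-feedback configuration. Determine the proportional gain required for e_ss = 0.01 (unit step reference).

K_p = 349

Steady-state error for a unit step on this type-0 loop is 1/(1 + K_p·G(0)).
G(0) = 0.2833. Require 1/(1 + K_p·0.2833) = 0.01, so 1 + 0.2833·K_p = 100.
K_p = (100 − 1)/0.2833 = 349.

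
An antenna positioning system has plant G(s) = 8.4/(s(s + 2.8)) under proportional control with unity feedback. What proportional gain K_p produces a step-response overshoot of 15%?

K_p = 0.873

From %OS = 100·exp(−πζ/√(1−ζ²)) = 15%, ζ = −ln(0.15)/√(π²+ln²(0.15)) = 0.5169.
Characteristic equation s² + 2.8s + 8.4K_p = 0 gives ζ = 2.8/(2√(8.4K_p)).
Setting ζ = 0.5169: √(8.4K_p) = 2.8/(2·0.5169) = 2.708, so K_p = 7.335/8.4 = 0.873.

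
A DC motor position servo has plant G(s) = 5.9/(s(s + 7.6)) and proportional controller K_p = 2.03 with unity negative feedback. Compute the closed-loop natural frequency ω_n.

1 + K_p·G(s) = 0 gives s² + 7.6s + 11.98 = 0.
Matching s² + 2ζω_n s + ω_n²: ω_n = √11.98 = 3.461 rad/s and 2ζω_n = 7.6, so ζ = 7.6/(2·3.461) = 1.1.

ω_n = 3.46 rad/s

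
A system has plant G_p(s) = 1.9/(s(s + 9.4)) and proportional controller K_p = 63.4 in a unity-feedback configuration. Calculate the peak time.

From 1 + K_pG_p(s) = 0: s² + 9.4s + 120.5 = 0 ⇒ ω_n = 10.98, ζ = 0.4282.
Damped frequency ω_d = ω_n√(1−ζ²) = 9.918 rad/s, so peak time T_p = π/ω_d = 0.317 s.

T_p = 0.317 s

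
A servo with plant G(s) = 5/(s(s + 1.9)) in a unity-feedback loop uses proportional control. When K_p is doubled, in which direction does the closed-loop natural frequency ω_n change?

increase

ω_n = √(5·K_p), which grows with K_p.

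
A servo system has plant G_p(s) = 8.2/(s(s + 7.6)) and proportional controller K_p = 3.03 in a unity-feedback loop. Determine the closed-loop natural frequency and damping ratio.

ω_n = 4.98 rad/s, ζ = 0.762

With unity feedback the closed-loop characteristic equation is s² + 7.6s + 3.03·8.2 = s² + 7.6s + 24.85 = 0.
So ω_n² = 24.85 ⇒ ω_n = 4.985 rad/s, and ζ = 7.6/(2ω_n) = 0.762.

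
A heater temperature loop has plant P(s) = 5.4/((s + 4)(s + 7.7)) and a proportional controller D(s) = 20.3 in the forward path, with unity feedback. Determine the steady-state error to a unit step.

The loop is type 0. Static position error constant K_pos = D(0)·P(0) = 20.3·0.1753 = 3.559.
Steady-state error to a unit step: e_ss = 1/(1+K_pos) = 1/4.559 = 0.219.

0.219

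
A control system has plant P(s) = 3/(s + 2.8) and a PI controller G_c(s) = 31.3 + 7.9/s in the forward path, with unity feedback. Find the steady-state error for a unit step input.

The open loop G_c(s)P(s) has a pole at the origin (type 1), so the static position error constant is infinite and e_ss = 1/(1+∞) = 0.

0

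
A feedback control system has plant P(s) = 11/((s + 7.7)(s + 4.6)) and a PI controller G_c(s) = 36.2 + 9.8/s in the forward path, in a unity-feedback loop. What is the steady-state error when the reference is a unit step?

The open loop G_c(s)P(s) has a pole at the origin (type 1), so the static position error constant is infinite and e_ss = 1/(1+∞) = 0.

0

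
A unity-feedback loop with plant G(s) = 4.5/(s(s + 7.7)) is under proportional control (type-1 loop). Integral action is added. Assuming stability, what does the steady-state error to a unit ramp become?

0

The integrator raises the loop to type 2, so K_v → ∞ and e_ss to a ramp is zero.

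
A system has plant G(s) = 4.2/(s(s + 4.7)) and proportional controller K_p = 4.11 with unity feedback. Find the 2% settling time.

T_s ≈ 1.7 s

From 1 + K_pG(s) = 0: s² + 4.7s + 17.26 = 0 ⇒ ω_n = 4.155, ζ = 0.5656.
2% settling time T_s ≈ 4/(ζω_n) = 4/2.35 = 1.7 s.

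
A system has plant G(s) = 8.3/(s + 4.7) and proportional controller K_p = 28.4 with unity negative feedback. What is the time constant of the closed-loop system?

Closed-loop transfer function: T(s) = K_p·G(s)/(1 + K_p·G(s)) = 235.7/(s + 4.7 + 235.7) = 235.7/(s + 240.4).
Time constant τ = 1/240.4 = 0.00416 s.

τ = 0.00416 s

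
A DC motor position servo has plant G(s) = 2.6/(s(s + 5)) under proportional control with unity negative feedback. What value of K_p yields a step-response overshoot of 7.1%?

K_p = 5.79

From %OS = 100·exp(−πζ/√(1−ζ²)) = 7.1%, ζ = −ln(0.071)/√(π²+ln²(0.071)) = 0.6441.
Characteristic equation s² + 5s + 2.6K_p = 0 gives ζ = 5/(2√(2.6K_p)).
Setting ζ = 0.6441: √(2.6K_p) = 5/(2·0.6441) = 3.882, so K_p = 15.07/2.6 = 5.79.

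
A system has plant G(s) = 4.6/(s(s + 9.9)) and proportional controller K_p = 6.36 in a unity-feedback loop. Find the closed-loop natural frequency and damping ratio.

1 + K_p·G(s) = 0 gives s² + 9.9s + 29.26 = 0.
Matching s² + 2ζω_n s + ω_n²: ω_n = √29.26 = 5.409 rad/s and 2ζω_n = 9.9, so ζ = 9.9/(2·5.409) = 0.915.

ω_n = 5.41 rad/s, ζ = 0.915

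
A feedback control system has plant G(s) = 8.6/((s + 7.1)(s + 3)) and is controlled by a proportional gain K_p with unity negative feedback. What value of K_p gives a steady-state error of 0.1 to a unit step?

K_p = 22.3

Steady-state error for a unit step on this type-0 loop is 1/(1 + K_p·G(0)).
G(0) = 0.4038. Require 1/(1 + K_p·0.4038) = 0.1, so 1 + 0.4038·K_p = 10.
K_p = (10 − 1)/0.4038 = 22.3.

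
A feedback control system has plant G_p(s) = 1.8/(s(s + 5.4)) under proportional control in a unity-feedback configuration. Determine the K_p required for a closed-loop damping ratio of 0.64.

K_p = 9.89

Closed-loop characteristic equation: s² + 5.4s + K_p·1.8 = 0.
So ω_n = √(1.8K_p) and 2ζω_n = 5.4, giving ζ = 5.4/(2√(1.8K_p)).
Setting ζ = 0.64: √(1.8K_p) = 5.4/(2·0.64) = 4.219, so K_p = 17.8/1.8 = 9.89.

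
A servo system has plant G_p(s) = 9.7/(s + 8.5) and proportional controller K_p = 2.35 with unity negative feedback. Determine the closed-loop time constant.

Closed-loop transfer function: T(s) = K_p·G_p(s)/(1 + K_p·G_p(s)) = 22.79/(s + 8.5 + 22.79) = 22.79/(s + 31.29).
Time constant τ = 1/31.29 = 0.032 s.

τ = 0.032 s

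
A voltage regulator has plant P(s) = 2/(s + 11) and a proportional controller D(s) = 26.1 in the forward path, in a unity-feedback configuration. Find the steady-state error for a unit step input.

0.174

The loop is type 0. Static position error constant K_pos = D(0)·P(0) = 26.1·0.1818 = 4.745.
Steady-state error to a unit step: e_ss = 1/(1+K_pos) = 1/5.745 = 0.174.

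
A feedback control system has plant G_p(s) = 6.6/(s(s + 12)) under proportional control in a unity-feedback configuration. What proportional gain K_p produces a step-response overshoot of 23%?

From %OS = 100·exp(−πζ/√(1−ζ²)) = 23%, ζ = −ln(0.23)/√(π²+ln²(0.23)) = 0.4237.
Characteristic equation s² + 12s + 6.6K_p = 0 gives ζ = 12/(2√(6.6K_p)).
Setting ζ = 0.4237: √(6.6K_p) = 12/(2·0.4237) = 14.16, so K_p = 200.5/6.6 = 30.4.

K_p = 30.4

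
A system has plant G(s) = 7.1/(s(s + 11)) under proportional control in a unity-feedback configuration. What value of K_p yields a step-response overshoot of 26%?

K_p = 27.4

From %OS = 100·exp(−πζ/√(1−ζ²)) = 26%, ζ = −ln(0.26)/√(π²+ln²(0.26)) = 0.3941.
Characteristic equation s² + 11s + 7.1K_p = 0 gives ζ = 11/(2√(7.1K_p)).
Setting ζ = 0.3941: √(7.1K_p) = 11/(2·0.3941) = 13.96, so K_p = 194.8/7.1 = 27.4.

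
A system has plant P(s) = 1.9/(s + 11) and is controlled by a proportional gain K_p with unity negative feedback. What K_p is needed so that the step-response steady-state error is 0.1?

For a type-0 loop with proportional control, e_ss = 1/(1 + K_p·P(0)).
P(0) = 0.1727. Require 1/(1 + K_p·0.1727) = 0.1, so 1 + 0.1727·K_p = 10.
K_p = (10 − 1)/0.1727 = 52.1.

K_p = 52.1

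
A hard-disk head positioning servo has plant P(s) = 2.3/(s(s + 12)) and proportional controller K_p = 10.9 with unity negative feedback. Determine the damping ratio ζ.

ζ = 1.2

1 + K_p·P(s) = 0 gives s² + 12s + 25.07 = 0.
So ω_n² = 25.07 ⇒ ω_n = 5.007 rad/s, and ζ = 12/(2ω_n) = 1.2.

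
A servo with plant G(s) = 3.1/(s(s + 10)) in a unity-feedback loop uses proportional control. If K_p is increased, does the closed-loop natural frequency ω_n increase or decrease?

increase

ω_n = √(3.1·K_p), which grows with K_p.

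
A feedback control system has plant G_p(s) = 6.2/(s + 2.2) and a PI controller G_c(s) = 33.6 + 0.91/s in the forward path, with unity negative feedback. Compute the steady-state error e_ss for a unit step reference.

The open loop G_c(s)G_p(s) has a pole at the origin (type 1), so the static position error constant is infinite and e_ss = 1/(1+∞) = 0.

0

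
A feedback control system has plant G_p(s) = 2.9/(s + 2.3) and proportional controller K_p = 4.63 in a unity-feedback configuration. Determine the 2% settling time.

T_s ≈ 0.254 s

Closed-loop transfer function: T(s) = K_p·G_p(s)/(1 + K_p·G_p(s)) = 13.43/(s + 2.3 + 13.43) = 13.43/(s + 15.73).
Time constant τ = 1/15.73 = 0.06358 s, so the 2% settling time is about 4τ = 0.254 s.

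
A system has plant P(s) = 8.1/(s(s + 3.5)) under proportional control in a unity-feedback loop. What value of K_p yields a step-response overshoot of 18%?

K_p = 1.65

From %OS = 100·exp(−πζ/√(1−ζ²)) = 18%, ζ = −ln(0.18)/√(π²+ln²(0.18)) = 0.4791.
Characteristic equation s² + 3.5s + 8.1K_p = 0 gives ζ = 3.5/(2√(8.1K_p)).
Setting ζ = 0.4791: √(8.1K_p) = 3.5/(2·0.4791) = 3.653, so K_p = 13.34/8.1 = 1.65.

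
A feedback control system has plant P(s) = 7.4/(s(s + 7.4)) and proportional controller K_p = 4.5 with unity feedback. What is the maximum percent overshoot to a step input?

7.24%

From 1 + K_pP(s) = 0: s² + 7.4s + 33.3 = 0 ⇒ ω_n = 5.771, ζ = 0.6412.
%OS = 100·exp(−πζ/√(1−ζ²)) = 100·exp(−π·0.6412/√0.5889) = 7.24%.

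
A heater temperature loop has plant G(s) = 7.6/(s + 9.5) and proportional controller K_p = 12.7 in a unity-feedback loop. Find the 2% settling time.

Closed-loop transfer function: T(s) = K_p·G(s)/(1 + K_p·G(s)) = 96.52/(s + 9.5 + 96.52) = 96.52/(s + 106).
Time constant τ = 1/106 = 0.009432 s, so the 2% settling time is about 4τ = 0.0377 s.

T_s ≈ 0.0377 s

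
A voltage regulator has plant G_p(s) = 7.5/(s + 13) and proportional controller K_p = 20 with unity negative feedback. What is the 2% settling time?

T_s ≈ 0.0245 s

Closed-loop transfer function: T(s) = K_p·G_p(s)/(1 + K_p·G_p(s)) = 150/(s + 13 + 150) = 150/(s + 163).
Time constant τ = 1/163 = 0.006135 s, so the 2% settling time is about 4τ = 0.0245 s.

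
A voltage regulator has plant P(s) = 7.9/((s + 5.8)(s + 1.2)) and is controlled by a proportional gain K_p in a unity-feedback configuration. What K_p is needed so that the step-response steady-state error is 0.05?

The loop is type 0, so e_ss(step) = 1/(1 + K_pos) with K_pos = K_p·P(0).
P(0) = 1.135. Require 1/(1 + K_p·1.135) = 0.05, so 1 + 1.135·K_p = 20.
K_p = (20 − 1)/1.135 = 16.7.

K_p = 16.7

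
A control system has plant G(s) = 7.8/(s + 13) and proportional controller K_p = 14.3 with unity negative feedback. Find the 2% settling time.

Closed-loop transfer function: T(s) = K_p·G(s)/(1 + K_p·G(s)) = 111.5/(s + 13 + 111.5) = 111.5/(s + 124.5).
Time constant τ = 1/124.5 = 0.00803 s, so the 2% settling time is about 4τ = 0.0321 s.

T_s ≈ 0.0321 s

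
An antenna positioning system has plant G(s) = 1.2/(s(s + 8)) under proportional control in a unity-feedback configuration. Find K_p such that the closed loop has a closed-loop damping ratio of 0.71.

Closed-loop characteristic equation: s² + 8s + K_p·1.2 = 0.
So ω_n = √(1.2K_p) and 2ζω_n = 8, giving ζ = 8/(2√(1.2K_p)).
Setting ζ = 0.71: √(1.2K_p) = 8/(2·0.71) = 5.634, so K_p = 31.74/1.2 = 26.4.

K_p = 26.4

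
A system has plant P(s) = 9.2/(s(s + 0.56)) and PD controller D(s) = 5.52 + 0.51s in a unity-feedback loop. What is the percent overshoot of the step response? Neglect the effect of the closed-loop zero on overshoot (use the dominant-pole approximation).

28.8%

Forward path: (5.52 + 0.51s)·9.2/(s(s+0.56)). The closed-loop characteristic equation is s² + (0.56 + 9.2·0.51)s + 9.2·5.52 = 0.
That is s² + 5.252s + 50.78 = 0, so ω_n = 7.126 rad/s and ζ = 5.252/(2·7.126) = 0.3685.
%OS = 100·exp(−πζ/√(1−ζ²)) = 28.8%.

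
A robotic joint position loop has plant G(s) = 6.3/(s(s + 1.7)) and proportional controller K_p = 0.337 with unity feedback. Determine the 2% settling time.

T_s ≈ 4.71 s

Closed-loop characteristic equation: s² + 1.7s + 2.123 = 0, so ω_n = 1.457 rad/s and ζ = 1.7/(2·1.457) = 0.5834.
2% settling time T_s ≈ 4/(ζω_n) = 4/0.85 = 4.71 s.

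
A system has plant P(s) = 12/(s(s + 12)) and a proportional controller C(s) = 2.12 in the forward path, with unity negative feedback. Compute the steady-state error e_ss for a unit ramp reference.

0.472

The loop has one pole at the origin (type 1). Velocity error constant K_v = lim_{s→0} s·C(s)P(s) = 2.12·12/12 = 2.12.
Steady-state error to a unit ramp: e_ss = 1/K_v = 0.472.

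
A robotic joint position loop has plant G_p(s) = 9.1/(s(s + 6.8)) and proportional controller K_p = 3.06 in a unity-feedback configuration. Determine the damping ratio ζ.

ζ = 0.644

1 + K_p·G_p(s) = 0 gives s² + 6.8s + 27.85 = 0.
So ω_n² = 27.85 ⇒ ω_n = 5.277 rad/s, and ζ = 6.8/(2ω_n) = 0.644.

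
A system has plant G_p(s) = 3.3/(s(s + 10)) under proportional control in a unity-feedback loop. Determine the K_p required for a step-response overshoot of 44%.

From %OS = 100·exp(−πζ/√(1−ζ²)) = 44%, ζ = −ln(0.44)/√(π²+ln²(0.44)) = 0.2528.
Characteristic equation s² + 10s + 3.3K_p = 0 gives ζ = 10/(2√(3.3K_p)).
Setting ζ = 0.2528: √(3.3K_p) = 10/(2·0.2528) = 19.78, so K_p = 391.1/3.3 = 119.

K_p = 119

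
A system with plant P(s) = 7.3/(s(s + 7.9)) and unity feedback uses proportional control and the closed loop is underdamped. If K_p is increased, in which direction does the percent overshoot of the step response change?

ζ = 7.9/(2√(7.3K_p)) decreases as K_p grows; lower damping means more overshoot.

increase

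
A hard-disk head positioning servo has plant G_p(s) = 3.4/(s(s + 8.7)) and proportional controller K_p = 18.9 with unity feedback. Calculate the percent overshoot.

13.1%

Closed-loop characteristic equation: s² + 8.7s + 64.26 = 0, so ω_n = 8.016 rad/s and ζ = 8.7/(2·8.016) = 0.5426.
%OS = 100·exp(−πζ/√(1−ζ²)) = 100·exp(−π·0.5426/√0.7055) = 13.1%.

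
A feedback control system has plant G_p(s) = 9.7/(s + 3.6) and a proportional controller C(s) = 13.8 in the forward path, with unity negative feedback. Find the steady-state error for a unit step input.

0.0262

The loop is type 0. Static position error constant K_pos = C(0)·G_p(0) = 13.8·2.694 = 37.18.
Steady-state error to a unit step: e_ss = 1/(1+K_pos) = 1/38.18 = 0.0262.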